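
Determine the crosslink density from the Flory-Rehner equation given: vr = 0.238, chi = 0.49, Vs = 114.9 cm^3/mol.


ln(1 - vr) = ln(1 - 0.238) = -0.2718
Numerator = -((-0.2718) + 0.238 + 0.49 * 0.238^2) = 0.0061
Denominator = 114.9 * (0.238^(1/3) - 0.238/2) = 57.5322
nu = 0.0061 / 57.5322 = 1.0521e-04 mol/cm^3

1.0521e-04 mol/cm^3


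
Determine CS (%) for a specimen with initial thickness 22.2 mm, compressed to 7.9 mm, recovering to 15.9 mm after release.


CS = (t0 - recovered) / (t0 - ts) * 100
= (22.2 - 15.9) / (22.2 - 7.9) * 100
= 6.3 / 14.3 * 100
= 44.1%

44.1%


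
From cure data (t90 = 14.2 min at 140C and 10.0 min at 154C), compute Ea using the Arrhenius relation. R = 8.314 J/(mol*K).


T1 = 413.15 K, T2 = 427.15 K
1/T1 - 1/T2 = 7.9330e-05
ln(t1/t2) = ln(14.2/10.0) = 0.3507
Ea = 8.314 * 0.3507 / 7.9330e-05 = 36749.5907 J/mol
Ea = 36.75 kJ/mol

36.75 kJ/mol


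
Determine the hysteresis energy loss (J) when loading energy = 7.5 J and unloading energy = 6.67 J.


Hysteresis loss = loading - unloading
= 7.5 - 6.67
= 0.83 J

0.83 J


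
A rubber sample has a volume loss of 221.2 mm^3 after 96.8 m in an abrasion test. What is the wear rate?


Rate = volume_loss / distance
= 221.2 / 96.8
= 2.285 mm^3/m

2.285 mm^3/m


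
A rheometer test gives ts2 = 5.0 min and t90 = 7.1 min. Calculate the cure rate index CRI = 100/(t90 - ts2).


CRI = 100 / (t90 - ts2)
= 100 / (7.1 - 5.0)
= 100 / 2.1
= 47.62 min^-1

47.62 min^-1


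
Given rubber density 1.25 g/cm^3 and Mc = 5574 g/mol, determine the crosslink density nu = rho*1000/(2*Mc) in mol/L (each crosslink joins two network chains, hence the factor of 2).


nu = rho * 1000 / (2 * Mc)
nu = 1.25 * 1000 / (2 * 5574)
nu = 1250.0 / 11148
nu = 0.1121 mol/L

0.1121 mol/L


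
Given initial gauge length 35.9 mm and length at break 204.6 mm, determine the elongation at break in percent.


Elongation = (Lf - L0) / L0 * 100
= (204.6 - 35.9) / 35.9 * 100
= 168.7 / 35.9 * 100
= 469.9%

469.9%


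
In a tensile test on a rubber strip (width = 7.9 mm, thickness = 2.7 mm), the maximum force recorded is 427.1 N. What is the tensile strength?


Area = width * thickness = 7.9 * 2.7 = 21.33 mm^2
TS = force / area = 427.1 / 21.33 = 20.02 MPa

20.02 MPa


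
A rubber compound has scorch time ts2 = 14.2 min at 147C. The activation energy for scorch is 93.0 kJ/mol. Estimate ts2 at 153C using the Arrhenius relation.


Convert temperatures: T1 = 147 + 273.15 = 420.15 K, T2 = 153 + 273.15 = 426.15 K
ts2_new = 14.2 * exp(93000 / 8.314 * (1/426.15 - 1/420.15))
1/T2 - 1/T1 = -3.3511e-05
ts2_new = 9.76 min

9.76 min


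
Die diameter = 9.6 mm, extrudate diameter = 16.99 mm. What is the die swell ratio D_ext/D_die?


Die swell ratio = D_extrudate / D_die
= 16.99 / 9.6
= 1.77

Die swell = 1.77


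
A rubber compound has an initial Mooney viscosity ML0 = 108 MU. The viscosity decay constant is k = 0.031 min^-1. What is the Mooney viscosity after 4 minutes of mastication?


ML = ML0 * exp(-k * t)
ML = 108 * exp(-0.031 * 4)
ML = 108 * 0.8834
ML = 95.41 MU

95.41 MU


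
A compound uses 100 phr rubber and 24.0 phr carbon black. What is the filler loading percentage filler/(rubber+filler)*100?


Filler % = filler / (rubber + filler) * 100
= 24.0 / (100 + 24.0) * 100
= 24.0 / 124.0 * 100
= 19.35%

19.35%


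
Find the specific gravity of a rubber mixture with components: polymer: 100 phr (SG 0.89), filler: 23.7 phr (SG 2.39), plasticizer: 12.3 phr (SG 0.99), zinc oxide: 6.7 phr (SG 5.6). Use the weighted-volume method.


Sum of weights = 142.7
Volume contributions:
  polymer: 100/0.89 = 112.3596
  filler: 23.7/2.39 = 9.9163
  plasticizer: 12.3/0.99 = 12.4242
  zinc oxide: 6.7/5.6 = 1.1964
Sum of volumes = 135.8965
SG = 142.7 / 135.8965 = 1.05

SG = 1.05


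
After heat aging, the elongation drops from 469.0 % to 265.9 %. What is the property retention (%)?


Retention = aged / original * 100
= 265.9 / 469.0 * 100
= 56.7%

56.7%


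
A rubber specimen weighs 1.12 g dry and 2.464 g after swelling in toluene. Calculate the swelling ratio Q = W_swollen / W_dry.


Q = W_swollen / W_dry
Q = 2.464 / 1.12
Q = 2.2

Q = 2.2


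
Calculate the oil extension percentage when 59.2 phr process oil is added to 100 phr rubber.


Oil % = oil / (100 + oil) * 100
= 59.2 / (100 + 59.2) * 100
= 59.2 / 159.2 * 100
= 37.19%

37.19%


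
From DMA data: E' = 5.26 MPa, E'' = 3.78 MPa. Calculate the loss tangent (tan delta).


tan delta = E'' / E'
= 3.78 / 5.26
= 0.7186

tan delta = 0.7186


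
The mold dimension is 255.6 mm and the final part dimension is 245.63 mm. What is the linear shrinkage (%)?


Shrinkage = (mold - part) / mold * 100
= (255.6 - 245.63) / 255.6 * 100
= 9.97 / 255.6 * 100
= 3.9%

3.9%


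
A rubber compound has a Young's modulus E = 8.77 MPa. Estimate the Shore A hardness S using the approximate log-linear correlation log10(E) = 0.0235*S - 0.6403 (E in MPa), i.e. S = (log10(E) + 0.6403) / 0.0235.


log10(E) = 0.0235*S - 0.6403  =>  S = (log10(E) + 0.6403) / 0.0235
log10(8.77) = 0.943000
S = (0.943000 + 0.6403) / 0.0235 = 1.583300 / 0.0235
S = 67.4

Shore A = 67.4


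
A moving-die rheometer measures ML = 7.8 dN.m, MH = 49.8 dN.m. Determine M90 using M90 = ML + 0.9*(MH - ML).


M90 = ML + 0.9 * (MH - ML)
M90 = 7.8 + 0.9 * (49.8 - 7.8)
M90 = 7.8 + 0.9 * 42.0
M90 = 45.6 dN.m

45.6 dN.m


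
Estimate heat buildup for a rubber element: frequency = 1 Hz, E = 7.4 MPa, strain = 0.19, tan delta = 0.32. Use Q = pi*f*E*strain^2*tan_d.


Q = pi * f * E * strain^2 * tan_d
= pi * 1 * 7.4 * 0.19^2 * 0.32
= pi * 1 * 7.4 * 0.0361 * 0.32
= 0.2686

Q = 0.2686


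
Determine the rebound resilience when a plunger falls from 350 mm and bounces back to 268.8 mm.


Resilience = h_rebound / h_drop * 100
= 268.8 / 350 * 100
= 76.8%

76.8%


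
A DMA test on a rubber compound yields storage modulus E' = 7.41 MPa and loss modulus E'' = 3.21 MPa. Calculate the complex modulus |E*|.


|E*| = sqrt(E'^2 + E''^2)
= sqrt(7.41^2 + 3.21^2)
= sqrt(54.9081 + 10.3041)
= 8.075 MPa

8.075 MPa


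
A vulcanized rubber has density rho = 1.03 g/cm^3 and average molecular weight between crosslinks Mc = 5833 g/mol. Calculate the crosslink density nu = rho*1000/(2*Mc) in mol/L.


nu = rho * 1000 / (2 * Mc)
nu = 1.03 * 1000 / (2 * 5833)
nu = 1030.0 / 11666
nu = 0.0883 mol/L

0.0883 mol/L


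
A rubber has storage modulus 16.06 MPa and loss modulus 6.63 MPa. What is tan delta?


tan delta = E'' / E'
= 6.63 / 16.06
= 0.4128

tan delta = 0.4128


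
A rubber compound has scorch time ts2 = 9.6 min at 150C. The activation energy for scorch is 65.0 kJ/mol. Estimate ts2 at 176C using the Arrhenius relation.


Convert temperatures: T1 = 150 + 273.15 = 423.15 K, T2 = 176 + 273.15 = 449.15 K
ts2_new = 9.6 * exp(65000 / 8.314 * (1/449.15 - 1/423.15))
1/T2 - 1/T1 = -1.3680e-04
ts2_new = 3.29 min

3.29 min


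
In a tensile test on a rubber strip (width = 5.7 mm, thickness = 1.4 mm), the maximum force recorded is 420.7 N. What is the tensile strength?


Area = width * thickness = 5.7 * 1.4 = 7.98 mm^2
TS = force / area = 420.7 / 7.98 = 52.72 MPa

52.72 MPa


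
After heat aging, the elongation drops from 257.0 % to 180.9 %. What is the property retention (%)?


Retention = aged / original * 100
= 180.9 / 257.0 * 100
= 70.4%

70.4%


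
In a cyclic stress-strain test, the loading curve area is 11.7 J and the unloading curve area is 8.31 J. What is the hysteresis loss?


Hysteresis loss = loading - unloading
= 11.7 - 8.31
= 3.39 J

3.39 J


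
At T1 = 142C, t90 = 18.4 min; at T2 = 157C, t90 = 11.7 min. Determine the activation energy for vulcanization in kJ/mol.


T1 = 415.15 K, T2 = 430.15 K
1/T1 - 1/T2 = 8.3997e-05
ln(t1/t2) = ln(18.4/11.7) = 0.4528
Ea = 8.314 * 0.4528 / 8.3997e-05 = 44813.9815 J/mol
Ea = 44.81 kJ/mol

44.81 kJ/mol


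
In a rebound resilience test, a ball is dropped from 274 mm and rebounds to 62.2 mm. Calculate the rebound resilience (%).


Resilience = h_rebound / h_drop * 100
= 62.2 / 274 * 100
= 22.7%

22.7%


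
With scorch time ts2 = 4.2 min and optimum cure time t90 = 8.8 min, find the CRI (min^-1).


CRI = 100 / (t90 - ts2)
= 100 / (8.8 - 4.2)
= 100 / 4.6
= 21.74 min^-1

21.74 min^-1


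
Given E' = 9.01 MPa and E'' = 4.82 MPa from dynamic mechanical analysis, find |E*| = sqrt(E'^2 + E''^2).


|E*| = sqrt(E'^2 + E''^2)
= sqrt(9.01^2 + 4.82^2)
= sqrt(81.1801 + 23.2324)
= 10.218 MPa

10.218 MPa


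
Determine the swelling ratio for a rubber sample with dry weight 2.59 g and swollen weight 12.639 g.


Q = W_swollen / W_dry
Q = 12.639 / 2.59
Q = 4.88

Q = 4.88


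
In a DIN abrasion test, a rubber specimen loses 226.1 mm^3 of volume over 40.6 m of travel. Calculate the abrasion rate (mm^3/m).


Rate = volume_loss / distance
= 226.1 / 40.6
= 5.569 mm^3/m

5.569 mm^3/m


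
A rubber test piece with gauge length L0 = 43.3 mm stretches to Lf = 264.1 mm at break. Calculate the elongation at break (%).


Elongation = (Lf - L0) / L0 * 100
= (264.1 - 43.3) / 43.3 * 100
= 220.8 / 43.3 * 100
= 509.9%

509.9%


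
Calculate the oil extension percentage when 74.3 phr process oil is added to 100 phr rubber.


Oil % = oil / (100 + oil) * 100
= 74.3 / (100 + 74.3) * 100
= 74.3 / 174.3 * 100
= 42.63%

42.63%


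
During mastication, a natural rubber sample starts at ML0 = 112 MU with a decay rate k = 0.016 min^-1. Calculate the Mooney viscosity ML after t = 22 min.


ML = ML0 * exp(-k * t)
ML = 112 * exp(-0.016 * 22)
ML = 112 * 0.7033
ML = 78.77 MU

78.77 MU


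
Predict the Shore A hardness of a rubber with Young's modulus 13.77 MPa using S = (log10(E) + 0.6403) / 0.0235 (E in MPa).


log10(E) = 0.0235*S - 0.6403  =>  S = (log10(E) + 0.6403) / 0.0235
log10(13.77) = 1.138934
S = (1.138934 + 0.6403) / 0.0235 = 1.779234 / 0.0235
S = 75.7

Shore A = 75.7


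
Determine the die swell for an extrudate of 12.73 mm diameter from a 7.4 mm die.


Die swell ratio = D_extrudate / D_die
= 12.73 / 7.4
= 1.72

Die swell = 1.72


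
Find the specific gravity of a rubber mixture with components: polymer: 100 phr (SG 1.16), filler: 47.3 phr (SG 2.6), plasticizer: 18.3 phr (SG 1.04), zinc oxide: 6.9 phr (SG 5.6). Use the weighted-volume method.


Sum of weights = 172.5
Volume contributions:
  polymer: 100/1.16 = 86.2069
  filler: 47.3/2.6 = 18.1923
  plasticizer: 18.3/1.04 = 17.5962
  zinc oxide: 6.9/5.6 = 1.2321
Sum of volumes = 123.2275
SG = 172.5 / 123.2275 = 1.4

SG = 1.4


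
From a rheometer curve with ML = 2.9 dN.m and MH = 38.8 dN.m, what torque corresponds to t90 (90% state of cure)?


M90 = ML + 0.9 * (MH - ML)
M90 = 2.9 + 0.9 * (38.8 - 2.9)
M90 = 2.9 + 0.9 * 35.9
M90 = 35.21 dN.m

35.21 dN.m


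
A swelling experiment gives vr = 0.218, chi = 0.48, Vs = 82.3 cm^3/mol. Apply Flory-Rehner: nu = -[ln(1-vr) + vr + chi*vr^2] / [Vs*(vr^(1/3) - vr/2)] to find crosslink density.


ln(1 - vr) = ln(1 - 0.218) = -0.2459
Numerator = -((-0.2459) + 0.218 + 0.48 * 0.218^2) = 0.0051
Denominator = 82.3 * (0.218^(1/3) - 0.218/2) = 40.5612
nu = 0.0051 / 40.5612 = 1.2547e-04 mol/cm^3

1.2547e-04 mol/cm^3


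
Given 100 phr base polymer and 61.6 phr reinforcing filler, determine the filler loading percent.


Filler % = filler / (rubber + filler) * 100
= 61.6 / (100 + 61.6) * 100
= 61.6 / 161.6 * 100
= 38.12%

38.12%


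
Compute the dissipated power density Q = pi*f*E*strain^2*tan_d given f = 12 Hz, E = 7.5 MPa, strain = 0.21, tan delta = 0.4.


Q = pi * f * E * strain^2 * tan_d
= pi * 12 * 7.5 * 0.21^2 * 0.4
= pi * 12 * 7.5 * 0.0441 * 0.4
= 4.9876

Q = 4.9876


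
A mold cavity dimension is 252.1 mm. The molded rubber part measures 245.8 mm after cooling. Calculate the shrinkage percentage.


Shrinkage = (mold - part) / mold * 100
= (252.1 - 245.8) / 252.1 * 100
= 6.3 / 252.1 * 100
= 2.5%

2.5%


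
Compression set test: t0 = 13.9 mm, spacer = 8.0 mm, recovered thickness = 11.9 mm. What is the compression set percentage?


CS = (t0 - recovered) / (t0 - ts) * 100
= (13.9 - 11.9) / (13.9 - 8.0) * 100
= 2.0 / 5.9 * 100
= 33.9%

33.9%


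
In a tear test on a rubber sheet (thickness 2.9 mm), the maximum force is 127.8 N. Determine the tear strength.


Tear strength = force / thickness
= 127.8 / 2.9
= 44.07 N/mm

44.07 N/mm


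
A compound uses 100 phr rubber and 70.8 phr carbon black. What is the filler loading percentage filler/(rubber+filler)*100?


Filler % = filler / (rubber + filler) * 100
= 70.8 / (100 + 70.8) * 100
= 70.8 / 170.8 * 100
= 41.45%

41.45%


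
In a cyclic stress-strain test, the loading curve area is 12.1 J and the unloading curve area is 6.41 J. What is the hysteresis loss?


Hysteresis loss = loading - unloading
= 12.1 - 6.41
= 5.69 J

5.69 J


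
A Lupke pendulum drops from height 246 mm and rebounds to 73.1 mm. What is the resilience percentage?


Resilience = h_rebound / h_drop * 100
= 73.1 / 246 * 100
= 29.7%

29.7%


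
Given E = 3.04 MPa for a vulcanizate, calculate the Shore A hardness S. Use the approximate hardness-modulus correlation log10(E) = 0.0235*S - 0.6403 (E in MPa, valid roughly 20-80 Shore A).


log10(E) = 0.0235*S - 0.6403  =>  S = (log10(E) + 0.6403) / 0.0235
log10(3.04) = 0.482874
S = (0.482874 + 0.6403) / 0.0235 = 1.123174 / 0.0235
S = 47.8

Shore A = 47.8


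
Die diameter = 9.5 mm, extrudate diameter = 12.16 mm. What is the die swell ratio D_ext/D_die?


Die swell ratio = D_extrudate / D_die
= 12.16 / 9.5
= 1.28

Die swell = 1.28


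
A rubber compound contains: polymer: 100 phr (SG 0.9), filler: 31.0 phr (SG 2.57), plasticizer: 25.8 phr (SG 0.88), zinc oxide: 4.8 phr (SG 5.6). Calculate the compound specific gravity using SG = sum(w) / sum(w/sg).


Sum of weights = 161.6
Volume contributions:
  polymer: 100/0.9 = 111.1111
  filler: 31.0/2.57 = 12.0623
  plasticizer: 25.8/0.88 = 29.3182
  zinc oxide: 4.8/5.6 = 0.8571
Sum of volumes = 153.3487
SG = 161.6 / 153.3487 = 1.054

SG = 1.054


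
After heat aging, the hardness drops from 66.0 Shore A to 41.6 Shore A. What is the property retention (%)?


Retention = aged / original * 100
= 41.6 / 66.0 * 100
= 63.0%

63.0%


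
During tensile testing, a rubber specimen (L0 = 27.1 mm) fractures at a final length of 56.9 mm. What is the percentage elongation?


Elongation = (Lf - L0) / L0 * 100
= (56.9 - 27.1) / 27.1 * 100
= 29.8 / 27.1 * 100
= 110.0%

110.0%


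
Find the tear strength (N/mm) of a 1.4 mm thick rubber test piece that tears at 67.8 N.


Tear strength = force / thickness
= 67.8 / 1.4
= 48.43 N/mm

48.43 N/mm


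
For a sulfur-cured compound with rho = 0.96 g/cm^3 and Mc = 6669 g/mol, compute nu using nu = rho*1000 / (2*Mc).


nu = rho * 1000 / (2 * Mc)
nu = 0.96 * 1000 / (2 * 6669)
nu = 960.0 / 13338
nu = 0.0720 mol/L

0.0720 mol/L


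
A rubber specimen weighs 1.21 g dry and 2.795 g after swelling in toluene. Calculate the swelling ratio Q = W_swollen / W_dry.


Q = W_swollen / W_dry
Q = 2.795 / 1.21
Q = 2.31

Q = 2.31


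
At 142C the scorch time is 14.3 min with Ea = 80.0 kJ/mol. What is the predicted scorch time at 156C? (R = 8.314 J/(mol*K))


Convert temperatures: T1 = 142 + 273.15 = 415.15 K, T2 = 156 + 273.15 = 429.15 K
ts2_new = 14.3 * exp(80000 / 8.314 * (1/429.15 - 1/415.15))
1/T2 - 1/T1 = -7.8580e-05
ts2_new = 6.71 min

6.71 min


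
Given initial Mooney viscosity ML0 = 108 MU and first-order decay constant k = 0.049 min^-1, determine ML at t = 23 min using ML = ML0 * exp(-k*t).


ML = ML0 * exp(-k * t)
ML = 108 * exp(-0.049 * 23)
ML = 108 * 0.3240
ML = 34.99 MU

34.99 MU


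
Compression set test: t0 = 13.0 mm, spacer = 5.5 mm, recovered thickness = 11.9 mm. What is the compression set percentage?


CS = (t0 - recovered) / (t0 - ts) * 100
= (13.0 - 11.9) / (13.0 - 5.5) * 100
= 1.1 / 7.5 * 100
= 14.7%

14.7%


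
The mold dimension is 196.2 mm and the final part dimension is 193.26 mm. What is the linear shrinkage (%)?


Shrinkage = (mold - part) / mold * 100
= (196.2 - 193.26) / 196.2 * 100
= 2.94 / 196.2 * 100
= 1.5%

1.5%


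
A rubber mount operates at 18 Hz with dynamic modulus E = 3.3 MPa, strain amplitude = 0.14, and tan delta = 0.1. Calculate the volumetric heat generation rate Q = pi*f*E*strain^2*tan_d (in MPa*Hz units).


Q = pi * f * E * strain^2 * tan_d
= pi * 18 * 3.3 * 0.14^2 * 0.1
= pi * 18 * 3.3 * 0.0196 * 0.1
= 0.3658

Q = 0.3658


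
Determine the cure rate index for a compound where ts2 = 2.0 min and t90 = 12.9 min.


CRI = 100 / (t90 - ts2)
= 100 / (12.9 - 2.0)
= 100 / 10.9
= 9.17 min^-1

9.17 min^-1


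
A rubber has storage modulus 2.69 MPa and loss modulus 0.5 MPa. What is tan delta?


tan delta = E'' / E'
= 0.5 / 2.69
= 0.1859

tan delta = 0.1859


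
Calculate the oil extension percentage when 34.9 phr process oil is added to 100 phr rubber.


Oil % = oil / (100 + oil) * 100
= 34.9 / (100 + 34.9) * 100
= 34.9 / 134.9 * 100
= 25.87%

25.87%


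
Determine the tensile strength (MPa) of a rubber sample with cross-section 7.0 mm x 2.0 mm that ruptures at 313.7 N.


Area = width * thickness = 7.0 * 2.0 = 14.0 mm^2
TS = force / area = 313.7 / 14.0 = 22.41 MPa

22.41 MPa


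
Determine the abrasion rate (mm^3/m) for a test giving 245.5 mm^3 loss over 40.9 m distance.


Rate = volume_loss / distance
= 245.5 / 40.9
= 6.002 mm^3/m

6.002 mm^3/m


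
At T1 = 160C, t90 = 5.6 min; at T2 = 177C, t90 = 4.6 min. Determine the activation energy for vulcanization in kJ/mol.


T1 = 433.15 K, T2 = 450.15 K
1/T1 - 1/T2 = 8.7187e-05
ln(t1/t2) = ln(5.6/4.6) = 0.1967
Ea = 8.314 * 0.1967 / 8.7187e-05 = 18757.8803 J/mol
Ea = 18.76 kJ/mol

18.76 kJ/mol


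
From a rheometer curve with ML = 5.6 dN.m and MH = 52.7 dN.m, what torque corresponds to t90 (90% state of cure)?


M90 = ML + 0.9 * (MH - ML)
M90 = 5.6 + 0.9 * (52.7 - 5.6)
M90 = 5.6 + 0.9 * 47.1
M90 = 47.99 dN.m

47.99 dN.m


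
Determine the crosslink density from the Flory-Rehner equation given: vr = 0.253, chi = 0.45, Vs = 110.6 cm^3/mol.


ln(1 - vr) = ln(1 - 0.253) = -0.2917
Numerator = -((-0.2917) + 0.253 + 0.45 * 0.253^2) = 0.0099
Denominator = 110.6 * (0.253^(1/3) - 0.253/2) = 55.9603
nu = 0.0099 / 55.9603 = 1.7666e-04 mol/cm^3

1.7666e-04 mol/cm^3


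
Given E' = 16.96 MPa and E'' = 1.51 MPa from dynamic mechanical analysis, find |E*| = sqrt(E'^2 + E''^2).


|E*| = sqrt(E'^2 + E''^2)
= sqrt(16.96^2 + 1.51^2)
= sqrt(287.6416 + 2.2801)
= 17.027 MPa

17.027 MPa


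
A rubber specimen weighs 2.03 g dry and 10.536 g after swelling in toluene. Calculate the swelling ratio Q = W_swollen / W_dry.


Q = W_swollen / W_dry
Q = 10.536 / 2.03
Q = 5.19

Q = 5.19


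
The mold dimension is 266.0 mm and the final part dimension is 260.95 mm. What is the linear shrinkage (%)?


Shrinkage = (mold - part) / mold * 100
= (266.0 - 260.95) / 266.0 * 100
= 5.05 / 266.0 * 100
= 1.9%

1.9%


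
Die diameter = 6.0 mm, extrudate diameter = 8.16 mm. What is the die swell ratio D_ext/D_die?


Die swell ratio = D_extrudate / D_die
= 8.16 / 6.0
= 1.36

Die swell = 1.36


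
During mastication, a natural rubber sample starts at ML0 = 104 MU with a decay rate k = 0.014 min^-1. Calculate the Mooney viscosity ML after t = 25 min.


ML = ML0 * exp(-k * t)
ML = 104 * exp(-0.014 * 25)
ML = 104 * 0.7047
ML = 73.29 MU

73.29 MU


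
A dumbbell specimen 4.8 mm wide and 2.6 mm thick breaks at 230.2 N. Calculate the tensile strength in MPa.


Area = width * thickness = 4.8 * 2.6 = 12.48 mm^2
TS = force / area = 230.2 / 12.48 = 18.45 MPa

18.45 MPa


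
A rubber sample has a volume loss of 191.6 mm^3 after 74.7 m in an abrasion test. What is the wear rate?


Rate = volume_loss / distance
= 191.6 / 74.7
= 2.565 mm^3/m

2.565 mm^3/m


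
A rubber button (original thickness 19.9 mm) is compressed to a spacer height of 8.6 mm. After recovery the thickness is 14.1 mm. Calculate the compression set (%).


CS = (t0 - recovered) / (t0 - ts) * 100
= (19.9 - 14.1) / (19.9 - 8.6) * 100
= 5.8 / 11.3 * 100
= 51.3%

51.3%


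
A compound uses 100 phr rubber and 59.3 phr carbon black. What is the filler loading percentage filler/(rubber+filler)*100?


Filler % = filler / (rubber + filler) * 100
= 59.3 / (100 + 59.3) * 100
= 59.3 / 159.3 * 100
= 37.23%

37.23%


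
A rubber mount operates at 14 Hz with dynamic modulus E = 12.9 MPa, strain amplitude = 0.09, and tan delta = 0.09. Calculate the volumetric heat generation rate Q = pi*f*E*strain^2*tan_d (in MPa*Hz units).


Q = pi * f * E * strain^2 * tan_d
= pi * 14 * 12.9 * 0.09^2 * 0.09
= pi * 14 * 12.9 * 0.0081 * 0.09
= 0.4136

Q = 0.4136


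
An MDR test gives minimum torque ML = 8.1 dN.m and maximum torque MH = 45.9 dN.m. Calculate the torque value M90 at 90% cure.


M90 = ML + 0.9 * (MH - ML)
M90 = 8.1 + 0.9 * (45.9 - 8.1)
M90 = 8.1 + 0.9 * 37.8
M90 = 42.12 dN.m

42.12 dN.m


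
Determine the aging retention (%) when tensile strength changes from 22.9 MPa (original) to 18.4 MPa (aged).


Retention = aged / original * 100
= 18.4 / 22.9 * 100
= 80.3%

80.3%


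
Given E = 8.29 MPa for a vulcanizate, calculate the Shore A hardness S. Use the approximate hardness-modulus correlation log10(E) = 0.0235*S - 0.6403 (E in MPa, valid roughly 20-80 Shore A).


log10(E) = 0.0235*S - 0.6403  =>  S = (log10(E) + 0.6403) / 0.0235
log10(8.29) = 0.918555
S = (0.918555 + 0.6403) / 0.0235 = 1.558855 / 0.0235
S = 66.3

Shore A = 66.3


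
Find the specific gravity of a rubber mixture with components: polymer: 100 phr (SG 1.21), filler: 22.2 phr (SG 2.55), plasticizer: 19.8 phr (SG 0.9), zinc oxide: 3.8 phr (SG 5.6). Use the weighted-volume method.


Sum of weights = 145.8
Volume contributions:
  polymer: 100/1.21 = 82.6446
  filler: 22.2/2.55 = 8.7059
  plasticizer: 19.8/0.9 = 22.0000
  zinc oxide: 3.8/5.6 = 0.6786
Sum of volumes = 114.0291
SG = 145.8 / 114.0291 = 1.279

SG = 1.279


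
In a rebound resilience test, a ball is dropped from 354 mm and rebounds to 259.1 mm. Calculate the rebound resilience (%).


Resilience = h_rebound / h_drop * 100
= 259.1 / 354 * 100
= 73.2%

73.2%


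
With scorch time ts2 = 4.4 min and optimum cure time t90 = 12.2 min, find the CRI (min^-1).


CRI = 100 / (t90 - ts2)
= 100 / (12.2 - 4.4)
= 100 / 7.8
= 12.82 min^-1

12.82 min^-1


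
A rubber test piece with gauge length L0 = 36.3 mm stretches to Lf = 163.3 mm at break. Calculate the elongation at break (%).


Elongation = (Lf - L0) / L0 * 100
= (163.3 - 36.3) / 36.3 * 100
= 127.0 / 36.3 * 100
= 349.9%

349.9%


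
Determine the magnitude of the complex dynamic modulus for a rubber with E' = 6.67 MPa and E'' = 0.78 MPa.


|E*| = sqrt(E'^2 + E''^2)
= sqrt(6.67^2 + 0.78^2)
= sqrt(44.4889 + 0.6084)
= 6.715 MPa

6.715 MPa


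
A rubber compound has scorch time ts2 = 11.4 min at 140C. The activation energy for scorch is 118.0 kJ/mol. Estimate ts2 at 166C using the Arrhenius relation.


Convert temperatures: T1 = 140 + 273.15 = 413.15 K, T2 = 166 + 273.15 = 439.15 K
ts2_new = 11.4 * exp(118000 / 8.314 * (1/439.15 - 1/413.15))
1/T2 - 1/T1 = -1.4330e-04
ts2_new = 1.49 min

1.49 min


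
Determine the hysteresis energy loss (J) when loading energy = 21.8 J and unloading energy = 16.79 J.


Hysteresis loss = loading - unloading
= 21.8 - 16.79
= 5.01 J

5.01 J


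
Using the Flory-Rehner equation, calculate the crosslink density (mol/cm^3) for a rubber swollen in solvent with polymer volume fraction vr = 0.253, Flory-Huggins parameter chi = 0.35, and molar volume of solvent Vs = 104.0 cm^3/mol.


ln(1 - vr) = ln(1 - 0.253) = -0.2917
Numerator = -((-0.2917) + 0.253 + 0.35 * 0.253^2) = 0.0163
Denominator = 104.0 * (0.253^(1/3) - 0.253/2) = 52.6209
nu = 0.0163 / 52.6209 = 3.0951e-04 mol/cm^3

3.0951e-04 mol/cm^3


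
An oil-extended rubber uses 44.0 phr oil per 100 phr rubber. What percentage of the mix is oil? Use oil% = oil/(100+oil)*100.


Oil % = oil / (100 + oil) * 100
= 44.0 / (100 + 44.0) * 100
= 44.0 / 144.0 * 100
= 30.56%

30.56%


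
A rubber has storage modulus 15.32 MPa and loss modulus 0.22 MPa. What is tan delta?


tan delta = E'' / E'
= 0.22 / 15.32
= 0.0144

tan delta = 0.0144


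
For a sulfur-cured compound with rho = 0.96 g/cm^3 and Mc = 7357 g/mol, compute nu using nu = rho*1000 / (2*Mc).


nu = rho * 1000 / (2 * Mc)
nu = 0.96 * 1000 / (2 * 7357)
nu = 960.0 / 14714
nu = 0.0652 mol/L

0.0652 mol/L


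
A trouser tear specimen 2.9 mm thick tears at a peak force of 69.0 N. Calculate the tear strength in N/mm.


Tear strength = force / thickness
= 69.0 / 2.9
= 23.79 N/mm

23.79 N/mm


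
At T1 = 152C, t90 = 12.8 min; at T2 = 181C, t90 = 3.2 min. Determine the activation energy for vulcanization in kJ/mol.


T1 = 425.15 K, T2 = 454.15 K
1/T1 - 1/T2 = 1.5020e-04
ln(t1/t2) = ln(12.8/3.2) = 1.3863
Ea = 8.314 * 1.3863 / 1.5020e-04 = 76737.7358 J/mol
Ea = 76.74 kJ/mol

76.74 kJ/mol


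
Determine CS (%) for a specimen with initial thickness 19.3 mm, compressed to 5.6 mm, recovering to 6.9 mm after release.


CS = (t0 - recovered) / (t0 - ts) * 100
= (19.3 - 6.9) / (19.3 - 5.6) * 100
= 12.4 / 13.7 * 100
= 90.5%

90.5%


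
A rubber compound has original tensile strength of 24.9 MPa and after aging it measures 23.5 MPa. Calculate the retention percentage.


Retention = aged / original * 100
= 23.5 / 24.9 * 100
= 94.4%

94.4%


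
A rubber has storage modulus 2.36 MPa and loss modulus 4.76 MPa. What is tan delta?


tan delta = E'' / E'
= 4.76 / 2.36
= 2.0169

tan delta = 2.0169


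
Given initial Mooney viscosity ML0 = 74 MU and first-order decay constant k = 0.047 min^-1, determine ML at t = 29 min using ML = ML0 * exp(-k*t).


ML = ML0 * exp(-k * t)
ML = 74 * exp(-0.047 * 29)
ML = 74 * 0.2559
ML = 18.94 MU

18.94 MU


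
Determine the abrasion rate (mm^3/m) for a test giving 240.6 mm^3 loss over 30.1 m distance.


Rate = volume_loss / distance
= 240.6 / 30.1
= 7.993 mm^3/m

7.993 mm^3/m


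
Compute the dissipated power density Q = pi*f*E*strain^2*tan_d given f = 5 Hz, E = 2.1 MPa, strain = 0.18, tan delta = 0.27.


Q = pi * f * E * strain^2 * tan_d
= pi * 5 * 2.1 * 0.18^2 * 0.27
= pi * 5 * 2.1 * 0.0324 * 0.27
= 0.2886

Q = 0.2886


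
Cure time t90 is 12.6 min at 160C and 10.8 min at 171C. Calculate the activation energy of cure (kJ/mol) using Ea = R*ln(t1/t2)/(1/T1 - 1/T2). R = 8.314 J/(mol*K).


T1 = 433.15 K, T2 = 444.15 K
1/T1 - 1/T2 = 5.7177e-05
ln(t1/t2) = ln(12.6/10.8) = 0.1542
Ea = 8.314 * 0.1542 / 5.7177e-05 = 22414.5882 J/mol
Ea = 22.41 kJ/mol

22.41 kJ/mol


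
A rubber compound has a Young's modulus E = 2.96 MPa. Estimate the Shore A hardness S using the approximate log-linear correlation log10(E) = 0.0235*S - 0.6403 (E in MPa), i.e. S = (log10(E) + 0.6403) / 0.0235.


log10(E) = 0.0235*S - 0.6403  =>  S = (log10(E) + 0.6403) / 0.0235
log10(2.96) = 0.471292
S = (0.471292 + 0.6403) / 0.0235 = 1.111592 / 0.0235
S = 47.3

Shore A = 47.3


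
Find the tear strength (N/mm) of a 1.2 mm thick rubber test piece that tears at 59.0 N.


Tear strength = force / thickness
= 59.0 / 1.2
= 49.17 N/mm

49.17 N/mm


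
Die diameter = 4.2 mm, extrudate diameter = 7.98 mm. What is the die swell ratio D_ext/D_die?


Die swell ratio = D_extrudate / D_die
= 7.98 / 4.2
= 1.9

Die swell = 1.9


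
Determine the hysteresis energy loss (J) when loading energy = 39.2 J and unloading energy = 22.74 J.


Hysteresis loss = loading - unloading
= 39.2 - 22.74
= 16.46 J

16.46 J


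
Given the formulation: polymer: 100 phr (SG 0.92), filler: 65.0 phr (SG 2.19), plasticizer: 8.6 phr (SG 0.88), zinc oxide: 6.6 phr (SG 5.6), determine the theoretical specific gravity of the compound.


Sum of weights = 180.2
Volume contributions:
  polymer: 100/0.92 = 108.6957
  filler: 65.0/2.19 = 29.6804
  plasticizer: 8.6/0.88 = 9.7727
  zinc oxide: 6.6/5.6 = 1.1786
Sum of volumes = 149.3273
SG = 180.2 / 149.3273 = 1.207

SG = 1.207


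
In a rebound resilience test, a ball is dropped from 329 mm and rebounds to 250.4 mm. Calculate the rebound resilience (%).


Resilience = h_rebound / h_drop * 100
= 250.4 / 329 * 100
= 76.1%

76.1%


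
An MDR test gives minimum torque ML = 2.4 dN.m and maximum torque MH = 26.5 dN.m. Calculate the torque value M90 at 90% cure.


M90 = ML + 0.9 * (MH - ML)
M90 = 2.4 + 0.9 * (26.5 - 2.4)
M90 = 2.4 + 0.9 * 24.1
M90 = 24.09 dN.m

24.09 dN.m


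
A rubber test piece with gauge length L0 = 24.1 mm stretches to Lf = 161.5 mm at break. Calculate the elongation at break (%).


Elongation = (Lf - L0) / L0 * 100
= (161.5 - 24.1) / 24.1 * 100
= 137.4 / 24.1 * 100
= 570.1%

570.1%


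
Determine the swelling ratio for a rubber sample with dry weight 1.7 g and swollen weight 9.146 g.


Q = W_swollen / W_dry
Q = 9.146 / 1.7
Q = 5.38

Q = 5.38


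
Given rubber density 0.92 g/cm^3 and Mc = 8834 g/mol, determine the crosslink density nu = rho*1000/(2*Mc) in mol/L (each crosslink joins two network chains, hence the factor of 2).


nu = rho * 1000 / (2 * Mc)
nu = 0.92 * 1000 / (2 * 8834)
nu = 920.0 / 17668
nu = 0.0521 mol/L

0.0521 mol/L


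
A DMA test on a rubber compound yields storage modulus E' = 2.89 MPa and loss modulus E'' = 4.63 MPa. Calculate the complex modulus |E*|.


|E*| = sqrt(E'^2 + E''^2)
= sqrt(2.89^2 + 4.63^2)
= sqrt(8.3521 + 21.4369)
= 5.458 MPa

5.458 MPa


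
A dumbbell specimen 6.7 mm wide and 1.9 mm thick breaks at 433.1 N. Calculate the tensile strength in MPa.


Area = width * thickness = 6.7 * 1.9 = 12.73 mm^2
TS = force / area = 433.1 / 12.73 = 34.02 MPa

34.02 MPa


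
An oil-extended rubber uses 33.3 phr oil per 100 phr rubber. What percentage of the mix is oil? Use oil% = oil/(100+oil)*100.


Oil % = oil / (100 + oil) * 100
= 33.3 / (100 + 33.3) * 100
= 33.3 / 133.3 * 100
= 24.98%

24.98%


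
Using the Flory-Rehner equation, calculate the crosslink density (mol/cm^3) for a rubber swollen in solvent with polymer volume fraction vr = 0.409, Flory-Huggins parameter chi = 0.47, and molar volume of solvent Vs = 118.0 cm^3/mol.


ln(1 - vr) = ln(1 - 0.409) = -0.5259
Numerator = -((-0.5259) + 0.409 + 0.47 * 0.409^2) = 0.0383
Denominator = 118.0 * (0.409^(1/3) - 0.409/2) = 63.4594
nu = 0.0383 / 63.4594 = 6.0381e-04 mol/cm^3

6.0381e-04 mol/cm^3


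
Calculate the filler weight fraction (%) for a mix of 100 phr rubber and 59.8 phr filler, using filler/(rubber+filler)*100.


Filler % = filler / (rubber + filler) * 100
= 59.8 / (100 + 59.8) * 100
= 59.8 / 159.8 * 100
= 37.42%

37.42%


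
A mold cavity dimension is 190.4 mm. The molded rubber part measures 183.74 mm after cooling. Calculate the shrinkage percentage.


Shrinkage = (mold - part) / mold * 100
= (190.4 - 183.74) / 190.4 * 100
= 6.66 / 190.4 * 100
= 3.5%

3.5%


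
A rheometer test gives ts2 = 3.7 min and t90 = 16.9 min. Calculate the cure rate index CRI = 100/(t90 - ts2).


CRI = 100 / (t90 - ts2)
= 100 / (16.9 - 3.7)
= 100 / 13.2
= 7.58 min^-1

7.58 min^-1


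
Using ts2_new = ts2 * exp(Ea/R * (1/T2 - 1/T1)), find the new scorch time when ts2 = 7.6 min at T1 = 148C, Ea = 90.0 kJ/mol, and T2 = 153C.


Convert temperatures: T1 = 148 + 273.15 = 421.15 K, T2 = 153 + 273.15 = 426.15 K
ts2_new = 7.6 * exp(90000 / 8.314 * (1/426.15 - 1/421.15))
1/T2 - 1/T1 = -2.7859e-05
ts2_new = 5.62 min

5.62 min


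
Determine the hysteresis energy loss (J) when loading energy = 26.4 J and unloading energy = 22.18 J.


Hysteresis loss = loading - unloading
= 26.4 - 22.18
= 4.22 J

4.22 J


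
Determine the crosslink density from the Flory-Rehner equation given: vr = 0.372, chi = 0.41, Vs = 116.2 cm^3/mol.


ln(1 - vr) = ln(1 - 0.372) = -0.4652
Numerator = -((-0.4652) + 0.372 + 0.41 * 0.372^2) = 0.0365
Denominator = 116.2 * (0.372^(1/3) - 0.372/2) = 61.9574
nu = 0.0365 / 61.9574 = 5.8875e-04 mol/cm^3

5.8875e-04 mol/cm^3


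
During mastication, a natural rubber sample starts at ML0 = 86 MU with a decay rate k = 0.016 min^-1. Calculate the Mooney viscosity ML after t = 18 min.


ML = ML0 * exp(-k * t)
ML = 86 * exp(-0.016 * 18)
ML = 86 * 0.7498
ML = 64.48 MU

64.48 MU


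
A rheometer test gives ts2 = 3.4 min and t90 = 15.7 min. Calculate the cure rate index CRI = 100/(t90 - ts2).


CRI = 100 / (t90 - ts2)
= 100 / (15.7 - 3.4)
= 100 / 12.3
= 8.13 min^-1

8.13 min^-1


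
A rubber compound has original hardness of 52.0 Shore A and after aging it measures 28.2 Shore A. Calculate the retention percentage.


Retention = aged / original * 100
= 28.2 / 52.0 * 100
= 54.2%

54.2%


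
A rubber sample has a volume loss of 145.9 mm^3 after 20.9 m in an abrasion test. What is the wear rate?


Rate = volume_loss / distance
= 145.9 / 20.9
= 6.981 mm^3/m

6.981 mm^3/m


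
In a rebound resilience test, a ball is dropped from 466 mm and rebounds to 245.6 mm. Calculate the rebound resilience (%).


Resilience = h_rebound / h_drop * 100
= 245.6 / 466 * 100
= 52.7%

52.7%


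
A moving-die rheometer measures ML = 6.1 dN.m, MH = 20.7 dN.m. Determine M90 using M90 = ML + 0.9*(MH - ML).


M90 = ML + 0.9 * (MH - ML)
M90 = 6.1 + 0.9 * (20.7 - 6.1)
M90 = 6.1 + 0.9 * 14.6
M90 = 19.24 dN.m

19.24 dN.m


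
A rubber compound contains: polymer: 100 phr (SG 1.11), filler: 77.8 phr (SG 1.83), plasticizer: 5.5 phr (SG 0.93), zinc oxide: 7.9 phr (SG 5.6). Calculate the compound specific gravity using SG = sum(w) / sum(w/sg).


Sum of weights = 191.2
Volume contributions:
  polymer: 100/1.11 = 90.0901
  filler: 77.8/1.83 = 42.5137
  plasticizer: 5.5/0.93 = 5.9140
  zinc oxide: 7.9/5.6 = 1.4107
Sum of volumes = 139.9284
SG = 191.2 / 139.9284 = 1.366

SG = 1.366


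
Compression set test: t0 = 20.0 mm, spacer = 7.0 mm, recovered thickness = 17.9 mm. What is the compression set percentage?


CS = (t0 - recovered) / (t0 - ts) * 100
= (20.0 - 17.9) / (20.0 - 7.0) * 100
= 2.1 / 13.0 * 100
= 16.2%

16.2%


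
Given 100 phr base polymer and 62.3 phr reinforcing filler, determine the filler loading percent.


Filler % = filler / (rubber + filler) * 100
= 62.3 / (100 + 62.3) * 100
= 62.3 / 162.3 * 100
= 38.39%

38.39%


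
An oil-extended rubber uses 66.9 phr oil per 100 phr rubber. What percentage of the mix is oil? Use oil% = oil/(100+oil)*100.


Oil % = oil / (100 + oil) * 100
= 66.9 / (100 + 66.9) * 100
= 66.9 / 166.9 * 100
= 40.08%

40.08%


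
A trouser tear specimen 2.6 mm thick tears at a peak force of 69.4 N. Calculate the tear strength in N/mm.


Tear strength = force / thickness
= 69.4 / 2.6
= 26.69 N/mm

26.69 N/mm


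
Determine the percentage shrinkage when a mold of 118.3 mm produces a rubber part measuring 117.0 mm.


Shrinkage = (mold - part) / mold * 100
= (118.3 - 117.0) / 118.3 * 100
= 1.3 / 118.3 * 100
= 1.1%

1.1%


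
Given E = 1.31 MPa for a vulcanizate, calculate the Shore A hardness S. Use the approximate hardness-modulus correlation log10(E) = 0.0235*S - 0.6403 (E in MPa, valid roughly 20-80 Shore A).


log10(E) = 0.0235*S - 0.6403  =>  S = (log10(E) + 0.6403) / 0.0235
log10(1.31) = 0.117271
S = (0.117271 + 0.6403) / 0.0235 = 0.757571 / 0.0235
S = 32.2

Shore A = 32.2


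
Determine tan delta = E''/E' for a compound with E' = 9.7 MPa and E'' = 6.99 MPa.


tan delta = E'' / E'
= 6.99 / 9.7
= 0.7206

tan delta = 0.7206


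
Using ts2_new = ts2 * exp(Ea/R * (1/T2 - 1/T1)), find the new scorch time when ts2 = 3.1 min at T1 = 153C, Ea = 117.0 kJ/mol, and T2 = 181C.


Convert temperatures: T1 = 153 + 273.15 = 426.15 K, T2 = 181 + 273.15 = 454.15 K
ts2_new = 3.1 * exp(117000 / 8.314 * (1/454.15 - 1/426.15))
1/T2 - 1/T1 = -1.4468e-04
ts2_new = 0.4 min

0.4 min


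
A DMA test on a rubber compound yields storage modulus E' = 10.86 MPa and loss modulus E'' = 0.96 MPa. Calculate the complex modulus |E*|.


|E*| = sqrt(E'^2 + E''^2)
= sqrt(10.86^2 + 0.96^2)
= sqrt(117.9396 + 0.9216)
= 10.902 MPa

10.902 MPa


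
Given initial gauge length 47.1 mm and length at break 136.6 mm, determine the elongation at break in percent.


Elongation = (Lf - L0) / L0 * 100
= (136.6 - 47.1) / 47.1 * 100
= 89.5 / 47.1 * 100
= 190.0%

190.0%


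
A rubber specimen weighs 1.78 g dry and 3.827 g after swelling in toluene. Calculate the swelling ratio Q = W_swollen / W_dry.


Q = W_swollen / W_dry
Q = 3.827 / 1.78
Q = 2.15

Q = 2.15


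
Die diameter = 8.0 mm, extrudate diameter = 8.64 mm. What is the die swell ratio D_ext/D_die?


Die swell ratio = D_extrudate / D_die
= 8.64 / 8.0
= 1.08

Die swell = 1.08


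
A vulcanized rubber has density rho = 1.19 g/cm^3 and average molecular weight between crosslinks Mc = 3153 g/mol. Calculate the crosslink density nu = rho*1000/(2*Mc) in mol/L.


nu = rho * 1000 / (2 * Mc)
nu = 1.19 * 1000 / (2 * 3153)
nu = 1190.0 / 6306
nu = 0.1887 mol/L

0.1887 mol/L


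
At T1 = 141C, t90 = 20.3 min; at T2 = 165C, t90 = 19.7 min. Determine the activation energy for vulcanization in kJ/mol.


T1 = 414.15 K, T2 = 438.15 K
1/T1 - 1/T2 = 1.3226e-04
ln(t1/t2) = ln(20.3/19.7) = 0.0300
Ea = 8.314 * 0.0300 / 1.3226e-04 = 1885.9627 J/mol
Ea = 1.89 kJ/mol

1.89 kJ/mol


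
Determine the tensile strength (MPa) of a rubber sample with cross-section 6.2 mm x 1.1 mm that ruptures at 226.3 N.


Area = width * thickness = 6.2 * 1.1 = 6.82 mm^2
TS = force / area = 226.3 / 6.82 = 33.18 MPa

33.18 MPa


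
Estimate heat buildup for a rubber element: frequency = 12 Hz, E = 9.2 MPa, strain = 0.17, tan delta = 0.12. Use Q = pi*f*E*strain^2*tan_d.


Q = pi * f * E * strain^2 * tan_d
= pi * 12 * 9.2 * 0.17^2 * 0.12
= pi * 12 * 9.2 * 0.0289 * 0.12
= 1.2028

Q = 1.2028


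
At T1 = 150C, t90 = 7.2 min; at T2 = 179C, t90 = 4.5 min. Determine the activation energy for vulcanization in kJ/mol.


T1 = 423.15 K, T2 = 452.15 K
1/T1 - 1/T2 = 1.5157e-04
ln(t1/t2) = ln(7.2/4.5) = 0.4700
Ea = 8.314 * 0.4700 / 1.5157e-04 = 25780.4275 J/mol
Ea = 25.78 kJ/mol

25.78 kJ/mol


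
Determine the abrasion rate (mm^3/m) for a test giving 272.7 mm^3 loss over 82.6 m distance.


Rate = volume_loss / distance
= 272.7 / 82.6
= 3.301 mm^3/m

3.301 mm^3/m


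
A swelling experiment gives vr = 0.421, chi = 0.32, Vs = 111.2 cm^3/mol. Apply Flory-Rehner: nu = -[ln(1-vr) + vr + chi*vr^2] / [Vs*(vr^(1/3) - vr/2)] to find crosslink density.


ln(1 - vr) = ln(1 - 0.421) = -0.5465
Numerator = -((-0.5465) + 0.421 + 0.32 * 0.421^2) = 0.0687
Denominator = 111.2 * (0.421^(1/3) - 0.421/2) = 59.9347
nu = 0.0687 / 59.9347 = 0.0011 mol/cm^3

0.0011 mol/cm^3


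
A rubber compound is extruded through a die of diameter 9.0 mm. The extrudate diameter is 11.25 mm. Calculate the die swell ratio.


Die swell ratio = D_extrudate / D_die
= 11.25 / 9.0
= 1.25

Die swell = 1.25


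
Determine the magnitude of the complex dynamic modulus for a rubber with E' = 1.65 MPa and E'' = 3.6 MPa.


|E*| = sqrt(E'^2 + E''^2)
= sqrt(1.65^2 + 3.6^2)
= sqrt(2.7225 + 12.9600)
= 3.96 MPa

3.96 MPa


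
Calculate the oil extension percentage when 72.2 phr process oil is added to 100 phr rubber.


Oil % = oil / (100 + oil) * 100
= 72.2 / (100 + 72.2) * 100
= 72.2 / 172.2 * 100
= 41.93%

41.93%


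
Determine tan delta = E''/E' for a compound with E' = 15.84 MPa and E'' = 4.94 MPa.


tan delta = E'' / E'
= 4.94 / 15.84
= 0.3119

tan delta = 0.3119


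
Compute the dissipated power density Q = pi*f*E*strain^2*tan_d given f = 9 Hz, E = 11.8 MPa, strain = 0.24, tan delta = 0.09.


Q = pi * f * E * strain^2 * tan_d
= pi * 9 * 11.8 * 0.24^2 * 0.09
= pi * 9 * 11.8 * 0.0576 * 0.09
= 1.7296

Q = 1.7296


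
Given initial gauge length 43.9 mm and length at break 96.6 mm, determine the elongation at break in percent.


Elongation = (Lf - L0) / L0 * 100
= (96.6 - 43.9) / 43.9 * 100
= 52.7 / 43.9 * 100
= 120.0%

120.0%
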